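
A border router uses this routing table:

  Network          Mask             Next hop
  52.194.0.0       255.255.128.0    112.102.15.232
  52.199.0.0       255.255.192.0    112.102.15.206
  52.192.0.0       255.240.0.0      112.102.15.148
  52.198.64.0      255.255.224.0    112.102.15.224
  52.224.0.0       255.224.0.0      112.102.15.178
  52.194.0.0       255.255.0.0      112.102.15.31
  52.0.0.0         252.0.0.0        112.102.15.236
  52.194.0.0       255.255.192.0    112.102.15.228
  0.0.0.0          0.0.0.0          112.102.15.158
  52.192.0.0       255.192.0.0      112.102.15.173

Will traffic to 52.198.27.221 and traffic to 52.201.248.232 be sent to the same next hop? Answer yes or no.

yes

52.198.27.221: longest match 52.192.0.0/12 -> 112.102.15.148
52.201.248.232: longest match 52.192.0.0/12 -> 112.102.15.148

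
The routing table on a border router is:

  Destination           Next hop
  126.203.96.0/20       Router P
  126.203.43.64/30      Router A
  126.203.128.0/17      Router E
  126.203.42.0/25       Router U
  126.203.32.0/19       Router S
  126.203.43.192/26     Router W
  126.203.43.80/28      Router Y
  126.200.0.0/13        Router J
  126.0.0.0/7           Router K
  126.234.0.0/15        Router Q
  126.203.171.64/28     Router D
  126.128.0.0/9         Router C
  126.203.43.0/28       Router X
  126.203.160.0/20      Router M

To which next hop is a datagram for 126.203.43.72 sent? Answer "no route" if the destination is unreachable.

Routes whose prefix contains 126.203.43.72:
  126.0.0.0/7 (126.0.0.0 - 127.255.255.255) -> Router K
  126.128.0.0/9 (126.128.0.0 - 126.255.255.255) -> Router C
  126.200.0.0/13 (126.200.0.0 - 126.207.255.255) -> Router J
  126.203.32.0/19 (126.203.32.0 - 126.203.63.255) -> Router S
More-specific entries that do NOT match:
  126.203.43.64/30 (126.203.43.64 - 126.203.43.67) does not contain 126.203.43.72
  126.203.43.80/28 (126.203.43.80 - 126.203.43.95) does not contain 126.203.43.72
  126.203.171.64/28 (126.203.171.64 - 126.203.171.79) does not contain 126.203.43.72
  126.203.43.0/28 (126.203.43.0 - 126.203.43.15) does not contain 126.203.43.72
  126.203.43.192/26 (126.203.43.192 - 126.203.43.255) does not contain 126.203.43.72
  126.203.42.0/25 (126.203.42.0 - 126.203.42.127) does not contain 126.203.43.72
  126.203.96.0/20 (126.203.96.0 - 126.203.111.255) does not contain 126.203.43.72
  126.203.160.0/20 (126.203.160.0 - 126.203.175.255) does not contain 126.203.43.72
Longest matching prefix is /19 -> next hop Router S.

Router S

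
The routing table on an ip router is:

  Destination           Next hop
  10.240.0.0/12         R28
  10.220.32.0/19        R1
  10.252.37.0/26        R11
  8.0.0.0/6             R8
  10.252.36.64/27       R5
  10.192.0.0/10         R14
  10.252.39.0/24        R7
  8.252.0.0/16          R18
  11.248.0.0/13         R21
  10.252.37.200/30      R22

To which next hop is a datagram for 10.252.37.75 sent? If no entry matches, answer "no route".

R28

Routes whose prefix contains 10.252.37.75:
  8.0.0.0/6 (8.0.0.0 - 11.255.255.255) -> R8
  10.192.0.0/10 (10.192.0.0 - 10.255.255.255) -> R14
  10.240.0.0/12 (10.240.0.0 - 10.255.255.255) -> R28
More-specific entries that do NOT match:
  10.252.37.200/30 (10.252.37.200 - 10.252.37.203) does not contain 10.252.37.75
  10.252.36.64/27 (10.252.36.64 - 10.252.36.95) does not contain 10.252.37.75
  10.252.37.0/26 (10.252.37.0 - 10.252.37.63) does not contain 10.252.37.75
  10.252.39.0/24 (10.252.39.0 - 10.252.39.255) does not contain 10.252.37.75
  10.220.32.0/19 (10.220.32.0 - 10.220.63.255) does not contain 10.252.37.75
  8.252.0.0/16 (8.252.0.0 - 8.252.255.255) does not contain 10.252.37.75
  11.248.0.0/13 (11.248.0.0 - 11.255.255.255) does not contain 10.252.37.75
Longest matching prefix is /12 -> next hop R28.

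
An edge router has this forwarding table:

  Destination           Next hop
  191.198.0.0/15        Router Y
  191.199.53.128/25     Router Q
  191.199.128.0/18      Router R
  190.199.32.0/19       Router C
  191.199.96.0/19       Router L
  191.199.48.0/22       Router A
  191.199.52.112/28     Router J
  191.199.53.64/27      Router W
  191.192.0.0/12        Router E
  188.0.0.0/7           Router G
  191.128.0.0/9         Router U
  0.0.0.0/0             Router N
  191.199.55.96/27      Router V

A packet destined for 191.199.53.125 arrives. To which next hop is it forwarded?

Routes whose prefix contains 191.199.53.125:
  0.0.0.0/0 (default, matches everything) -> Router N
  191.128.0.0/9 (191.128.0.0 - 191.255.255.255) -> Router U
  191.192.0.0/12 (191.192.0.0 - 191.207.255.255) -> Router E
  191.198.0.0/15 (191.198.0.0 - 191.199.255.255) -> Router Y
More-specific entries that do NOT match:
  191.199.52.112/28 (191.199.52.112 - 191.199.52.127) does not contain 191.199.53.125
  191.199.53.64/27 (191.199.53.64 - 191.199.53.95) does not contain 191.199.53.125
  191.199.55.96/27 (191.199.55.96 - 191.199.55.127) does not contain 191.199.53.125
  191.199.53.128/25 (191.199.53.128 - 191.199.53.255) does not contain 191.199.53.125
  191.199.48.0/22 (191.199.48.0 - 191.199.51.255) does not contain 191.199.53.125
  190.199.32.0/19 (190.199.32.0 - 190.199.63.255) does not contain 191.199.53.125
  191.199.96.0/19 (191.199.96.0 - 191.199.127.255) does not contain 191.199.53.125
  191.199.128.0/18 (191.199.128.0 - 191.199.191.255) does not contain 191.199.53.125
Longest matching prefix is /15 -> next hop Router Y.

Router Y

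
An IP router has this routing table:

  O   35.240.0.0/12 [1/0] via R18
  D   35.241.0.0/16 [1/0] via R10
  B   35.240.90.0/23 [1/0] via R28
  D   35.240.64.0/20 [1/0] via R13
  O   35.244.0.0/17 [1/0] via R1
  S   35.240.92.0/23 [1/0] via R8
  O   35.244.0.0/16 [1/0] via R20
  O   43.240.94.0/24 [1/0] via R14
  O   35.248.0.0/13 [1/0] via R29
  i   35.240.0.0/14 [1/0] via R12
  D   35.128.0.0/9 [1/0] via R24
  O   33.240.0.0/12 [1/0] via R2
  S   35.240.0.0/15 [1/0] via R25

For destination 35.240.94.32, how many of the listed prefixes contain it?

4

Prefixes containing 35.240.94.32:
  35.128.0.0/9 (35.128.0.0 - 35.255.255.255)
  35.240.0.0/12 (35.240.0.0 - 35.255.255.255)
  35.240.0.0/14 (35.240.0.0 - 35.243.255.255)
  35.240.0.0/15 (35.240.0.0 - 35.241.255.255)
Total matching entries: 4.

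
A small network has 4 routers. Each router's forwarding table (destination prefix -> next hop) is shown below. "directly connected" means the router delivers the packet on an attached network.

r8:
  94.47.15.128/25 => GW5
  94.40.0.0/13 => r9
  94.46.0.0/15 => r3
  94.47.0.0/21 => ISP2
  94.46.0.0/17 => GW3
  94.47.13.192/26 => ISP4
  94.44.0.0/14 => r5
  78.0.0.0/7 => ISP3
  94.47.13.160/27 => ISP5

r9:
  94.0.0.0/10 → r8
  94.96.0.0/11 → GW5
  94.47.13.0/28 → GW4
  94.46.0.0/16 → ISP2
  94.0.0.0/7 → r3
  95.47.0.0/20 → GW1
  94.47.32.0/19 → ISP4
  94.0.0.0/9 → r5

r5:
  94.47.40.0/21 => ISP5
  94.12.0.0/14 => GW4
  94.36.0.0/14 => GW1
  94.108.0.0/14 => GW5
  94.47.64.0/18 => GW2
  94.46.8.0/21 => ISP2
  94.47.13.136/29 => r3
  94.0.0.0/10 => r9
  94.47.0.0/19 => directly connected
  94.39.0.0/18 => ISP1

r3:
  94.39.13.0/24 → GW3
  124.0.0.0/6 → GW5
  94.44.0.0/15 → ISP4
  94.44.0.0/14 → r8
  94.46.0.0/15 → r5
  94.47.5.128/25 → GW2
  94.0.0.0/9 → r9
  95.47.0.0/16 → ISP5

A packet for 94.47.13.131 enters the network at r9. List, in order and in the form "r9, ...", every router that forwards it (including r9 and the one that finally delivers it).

r9, r8, r3, r5

At r9: longest match for 94.47.13.131 is 94.0.0.0/10 -> r8
At r8: longest match for 94.47.13.131 is 94.46.0.0/15 -> r3
At r3: longest match for 94.47.13.131 is 94.46.0.0/15 -> r5
At r5: longest match for 94.47.13.131 is 94.47.0.0/19 -> directly connected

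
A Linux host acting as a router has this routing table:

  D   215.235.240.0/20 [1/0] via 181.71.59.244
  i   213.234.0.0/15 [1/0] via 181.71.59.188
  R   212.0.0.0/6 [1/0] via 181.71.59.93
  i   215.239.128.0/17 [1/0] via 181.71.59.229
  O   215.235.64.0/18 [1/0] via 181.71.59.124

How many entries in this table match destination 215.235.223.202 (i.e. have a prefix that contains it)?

Prefixes containing 215.235.223.202:
  212.0.0.0/6 (212.0.0.0 - 215.255.255.255)
Total matching entries: 1.

1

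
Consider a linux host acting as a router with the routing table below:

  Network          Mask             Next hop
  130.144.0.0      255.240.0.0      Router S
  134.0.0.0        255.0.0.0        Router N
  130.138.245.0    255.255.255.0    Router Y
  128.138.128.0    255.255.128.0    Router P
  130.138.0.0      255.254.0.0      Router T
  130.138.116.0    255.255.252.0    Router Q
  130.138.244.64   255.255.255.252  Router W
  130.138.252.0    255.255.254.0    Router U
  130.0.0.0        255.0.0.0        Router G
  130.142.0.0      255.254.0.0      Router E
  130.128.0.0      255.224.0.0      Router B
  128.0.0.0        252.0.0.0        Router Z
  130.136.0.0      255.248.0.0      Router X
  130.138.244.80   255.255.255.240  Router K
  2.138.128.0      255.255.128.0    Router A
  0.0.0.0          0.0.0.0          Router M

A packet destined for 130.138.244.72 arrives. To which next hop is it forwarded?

Router T

Routes whose prefix contains 130.138.244.72:
  0.0.0.0/0 (default, matches everything) -> Router M
  128.0.0.0/6 (128.0.0.0 - 131.255.255.255) -> Router Z
  130.0.0.0/8 (130.0.0.0 - 130.255.255.255) -> Router G
  130.128.0.0/11 (130.128.0.0 - 130.159.255.255) -> Router B
  130.136.0.0/13 (130.136.0.0 - 130.143.255.255) -> Router X
  130.138.0.0/15 (130.138.0.0 - 130.139.255.255) -> Router T
More-specific entries that do NOT match:
  130.138.244.64/30 (130.138.244.64 - 130.138.244.67) does not contain 130.138.244.72
  130.138.244.80/28 (130.138.244.80 - 130.138.244.95) does not contain 130.138.244.72
  130.138.245.0/24 (130.138.245.0 - 130.138.245.255) does not contain 130.138.244.72
  130.138.252.0/23 (130.138.252.0 - 130.138.253.255) does not contain 130.138.244.72
  130.138.116.0/22 (130.138.116.0 - 130.138.119.255) does not contain 130.138.244.72
  128.138.128.0/17 (128.138.128.0 - 128.138.255.255) does not contain 130.138.244.72
  2.138.128.0/17 (2.138.128.0 - 2.138.255.255) does not contain 130.138.244.72
Longest matching prefix is /15 -> next hop Router T.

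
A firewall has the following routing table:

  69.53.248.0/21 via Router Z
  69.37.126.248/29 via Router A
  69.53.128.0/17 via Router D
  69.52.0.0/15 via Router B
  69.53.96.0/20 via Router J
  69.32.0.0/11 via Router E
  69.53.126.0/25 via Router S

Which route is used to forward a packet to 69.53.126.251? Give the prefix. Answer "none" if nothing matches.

Entries matching 69.53.126.251:
  69.32.0.0/11 (69.32.0.0 - 69.63.255.255)
  69.52.0.0/15 (69.52.0.0 - 69.53.255.255)
Most specific is 69.52.0.0/15.

69.52.0.0/15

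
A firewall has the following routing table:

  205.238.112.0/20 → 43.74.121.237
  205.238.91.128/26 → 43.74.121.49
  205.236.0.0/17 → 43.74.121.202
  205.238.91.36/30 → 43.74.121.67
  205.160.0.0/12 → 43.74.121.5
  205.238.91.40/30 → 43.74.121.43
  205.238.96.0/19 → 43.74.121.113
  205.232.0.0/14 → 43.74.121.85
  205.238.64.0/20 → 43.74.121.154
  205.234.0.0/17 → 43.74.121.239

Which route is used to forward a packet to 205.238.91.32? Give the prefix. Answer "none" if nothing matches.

205.238.91.32 is outside every listed prefix and there is no default route.

none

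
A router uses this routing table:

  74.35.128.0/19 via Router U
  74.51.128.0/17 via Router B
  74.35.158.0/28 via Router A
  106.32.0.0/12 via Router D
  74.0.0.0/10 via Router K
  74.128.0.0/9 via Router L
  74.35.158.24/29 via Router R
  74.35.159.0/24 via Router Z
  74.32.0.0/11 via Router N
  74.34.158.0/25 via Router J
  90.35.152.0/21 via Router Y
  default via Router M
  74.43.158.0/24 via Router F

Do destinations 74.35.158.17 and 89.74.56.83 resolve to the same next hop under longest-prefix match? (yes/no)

74.35.158.17: longest match 74.35.128.0/19 -> Router U
89.74.56.83: longest match 0.0.0.0/0 -> Router M

no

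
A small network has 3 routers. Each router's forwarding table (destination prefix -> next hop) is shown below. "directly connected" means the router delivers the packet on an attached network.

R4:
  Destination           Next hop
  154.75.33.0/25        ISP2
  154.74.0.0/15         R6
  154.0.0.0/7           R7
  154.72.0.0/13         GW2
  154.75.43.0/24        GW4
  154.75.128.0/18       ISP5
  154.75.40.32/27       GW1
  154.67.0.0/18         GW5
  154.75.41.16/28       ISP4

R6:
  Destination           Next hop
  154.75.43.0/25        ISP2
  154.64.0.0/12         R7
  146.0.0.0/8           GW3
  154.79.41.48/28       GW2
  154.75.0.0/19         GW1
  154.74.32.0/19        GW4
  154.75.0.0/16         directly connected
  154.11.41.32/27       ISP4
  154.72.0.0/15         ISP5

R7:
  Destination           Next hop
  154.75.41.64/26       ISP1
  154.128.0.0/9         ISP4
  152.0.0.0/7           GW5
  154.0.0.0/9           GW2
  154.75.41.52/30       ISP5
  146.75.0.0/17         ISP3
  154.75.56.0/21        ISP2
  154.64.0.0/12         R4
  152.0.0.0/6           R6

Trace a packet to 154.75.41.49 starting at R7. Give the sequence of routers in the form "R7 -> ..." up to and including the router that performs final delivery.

R7 -> R4 -> R6

At R7: longest match for 154.75.41.49 is 154.64.0.0/12 -> R4
At R4: longest match for 154.75.41.49 is 154.74.0.0/15 -> R6
At R6: longest match for 154.75.41.49 is 154.75.0.0/16 -> directly connected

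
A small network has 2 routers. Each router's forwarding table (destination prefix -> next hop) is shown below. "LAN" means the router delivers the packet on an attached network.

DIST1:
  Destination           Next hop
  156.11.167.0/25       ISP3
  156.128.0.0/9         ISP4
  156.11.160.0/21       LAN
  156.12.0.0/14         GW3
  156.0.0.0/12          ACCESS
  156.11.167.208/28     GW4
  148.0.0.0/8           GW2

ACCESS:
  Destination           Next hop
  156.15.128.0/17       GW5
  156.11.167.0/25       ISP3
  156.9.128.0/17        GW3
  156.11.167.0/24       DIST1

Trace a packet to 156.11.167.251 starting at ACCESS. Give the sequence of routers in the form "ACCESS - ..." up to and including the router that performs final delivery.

ACCESS - DIST1

At ACCESS: longest match for 156.11.167.251 is 156.11.167.0/24 -> DIST1
At DIST1: longest match for 156.11.167.251 is 156.11.160.0/21 -> LAN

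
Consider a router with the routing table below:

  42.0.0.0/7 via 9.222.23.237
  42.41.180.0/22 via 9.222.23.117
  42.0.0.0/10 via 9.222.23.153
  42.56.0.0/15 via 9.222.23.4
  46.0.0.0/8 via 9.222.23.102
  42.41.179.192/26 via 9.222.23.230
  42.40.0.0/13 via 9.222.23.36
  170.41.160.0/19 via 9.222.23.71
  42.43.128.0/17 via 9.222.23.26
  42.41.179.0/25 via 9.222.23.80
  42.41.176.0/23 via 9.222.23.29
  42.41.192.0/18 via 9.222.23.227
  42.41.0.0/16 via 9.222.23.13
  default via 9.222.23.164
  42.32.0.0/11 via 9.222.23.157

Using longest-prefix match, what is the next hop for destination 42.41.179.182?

9.222.23.13

Routes whose prefix contains 42.41.179.182:
  0.0.0.0/0 (default, matches everything) -> 9.222.23.164
  42.0.0.0/7 (42.0.0.0 - 43.255.255.255) -> 9.222.23.237
  42.0.0.0/10 (42.0.0.0 - 42.63.255.255) -> 9.222.23.153
  42.32.0.0/11 (42.32.0.0 - 42.63.255.255) -> 9.222.23.157
  42.40.0.0/13 (42.40.0.0 - 42.47.255.255) -> 9.222.23.36
  42.41.0.0/16 (42.41.0.0 - 42.41.255.255) -> 9.222.23.13
More-specific entries that do NOT match:
  42.41.179.192/26 (42.41.179.192 - 42.41.179.255) does not contain 42.41.179.182
  42.41.179.0/25 (42.41.179.0 - 42.41.179.127) does not contain 42.41.179.182
  42.41.176.0/23 (42.41.176.0 - 42.41.177.255) does not contain 42.41.179.182
  42.41.180.0/22 (42.41.180.0 - 42.41.183.255) does not contain 42.41.179.182
  170.41.160.0/19 (170.41.160.0 - 170.41.191.255) does not contain 42.41.179.182
  42.41.192.0/18 (42.41.192.0 - 42.41.255.255) does not contain 42.41.179.182
  42.43.128.0/17 (42.43.128.0 - 42.43.255.255) does not contain 42.41.179.182
Longest matching prefix is /16 -> next hop 9.222.23.13.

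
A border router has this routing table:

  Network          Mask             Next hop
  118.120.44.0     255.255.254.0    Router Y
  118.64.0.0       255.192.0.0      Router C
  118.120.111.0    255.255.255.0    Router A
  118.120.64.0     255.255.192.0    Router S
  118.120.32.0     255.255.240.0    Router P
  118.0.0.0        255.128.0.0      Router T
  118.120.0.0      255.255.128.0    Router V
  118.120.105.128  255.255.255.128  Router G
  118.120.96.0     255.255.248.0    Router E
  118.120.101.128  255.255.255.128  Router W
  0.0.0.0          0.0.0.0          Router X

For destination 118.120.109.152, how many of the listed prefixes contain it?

Prefixes containing 118.120.109.152:
  0.0.0.0/0 (default, matches everything)
  118.0.0.0/9 (118.0.0.0 - 118.127.255.255)
  118.64.0.0/10 (118.64.0.0 - 118.127.255.255)
  118.120.0.0/17 (118.120.0.0 - 118.120.127.255)
  118.120.64.0/18 (118.120.64.0 - 118.120.127.255)
Total matching entries: 5.

5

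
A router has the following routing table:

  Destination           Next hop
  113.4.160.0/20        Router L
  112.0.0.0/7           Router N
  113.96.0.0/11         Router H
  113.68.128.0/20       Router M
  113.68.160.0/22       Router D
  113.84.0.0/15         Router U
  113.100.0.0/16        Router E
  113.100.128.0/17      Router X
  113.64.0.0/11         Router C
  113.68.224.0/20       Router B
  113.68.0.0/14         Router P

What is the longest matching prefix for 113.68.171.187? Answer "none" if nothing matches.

Entries matching 113.68.171.187:
  112.0.0.0/7 (112.0.0.0 - 113.255.255.255)
  113.64.0.0/11 (113.64.0.0 - 113.95.255.255)
  113.68.0.0/14 (113.68.0.0 - 113.71.255.255)
Most specific is 113.68.0.0/14.

113.68.0.0/14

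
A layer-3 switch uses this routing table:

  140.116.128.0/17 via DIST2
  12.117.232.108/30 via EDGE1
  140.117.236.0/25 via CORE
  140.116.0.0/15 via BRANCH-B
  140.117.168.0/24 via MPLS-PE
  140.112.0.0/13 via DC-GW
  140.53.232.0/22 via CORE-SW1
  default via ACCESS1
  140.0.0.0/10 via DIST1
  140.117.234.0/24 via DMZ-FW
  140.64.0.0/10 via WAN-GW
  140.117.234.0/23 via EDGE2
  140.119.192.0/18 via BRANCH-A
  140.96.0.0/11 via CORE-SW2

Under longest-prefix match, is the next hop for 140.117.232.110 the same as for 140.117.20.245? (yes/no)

140.117.232.110: longest match 140.116.0.0/15 -> BRANCH-B
140.117.20.245: longest match 140.116.0.0/15 -> BRANCH-B

yes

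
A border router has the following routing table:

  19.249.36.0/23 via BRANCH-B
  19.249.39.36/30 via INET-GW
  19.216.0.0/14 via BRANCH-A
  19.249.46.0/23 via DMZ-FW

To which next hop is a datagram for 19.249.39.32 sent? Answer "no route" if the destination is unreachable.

No entry's prefix contains 19.249.39.32; there is no default route.

no route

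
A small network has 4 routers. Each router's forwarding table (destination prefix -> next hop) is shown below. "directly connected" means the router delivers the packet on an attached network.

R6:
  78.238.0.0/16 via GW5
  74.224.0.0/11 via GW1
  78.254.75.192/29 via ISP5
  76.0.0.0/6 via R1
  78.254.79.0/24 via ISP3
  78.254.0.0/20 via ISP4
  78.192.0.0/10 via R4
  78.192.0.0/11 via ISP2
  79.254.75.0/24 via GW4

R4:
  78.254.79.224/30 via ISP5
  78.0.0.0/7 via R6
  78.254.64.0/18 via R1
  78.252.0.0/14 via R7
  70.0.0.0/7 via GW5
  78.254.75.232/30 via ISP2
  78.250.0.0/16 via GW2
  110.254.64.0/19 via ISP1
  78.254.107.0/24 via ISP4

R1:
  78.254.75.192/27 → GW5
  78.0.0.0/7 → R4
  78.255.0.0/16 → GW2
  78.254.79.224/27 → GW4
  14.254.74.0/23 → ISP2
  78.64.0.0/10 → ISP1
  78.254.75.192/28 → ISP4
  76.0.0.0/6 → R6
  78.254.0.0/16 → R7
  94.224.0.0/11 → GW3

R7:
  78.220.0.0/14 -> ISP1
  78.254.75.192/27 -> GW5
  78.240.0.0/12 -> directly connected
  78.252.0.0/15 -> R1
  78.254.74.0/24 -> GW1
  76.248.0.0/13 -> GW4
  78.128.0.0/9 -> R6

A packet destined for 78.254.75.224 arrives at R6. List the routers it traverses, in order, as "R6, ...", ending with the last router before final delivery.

At R6: longest match for 78.254.75.224 is 78.192.0.0/10 -> R4
At R4: longest match for 78.254.75.224 is 78.254.64.0/18 -> R1
At R1: longest match for 78.254.75.224 is 78.254.0.0/16 -> R7
At R7: longest match for 78.254.75.224 is 78.240.0.0/12 -> directly connected

R6, R4, R1, R7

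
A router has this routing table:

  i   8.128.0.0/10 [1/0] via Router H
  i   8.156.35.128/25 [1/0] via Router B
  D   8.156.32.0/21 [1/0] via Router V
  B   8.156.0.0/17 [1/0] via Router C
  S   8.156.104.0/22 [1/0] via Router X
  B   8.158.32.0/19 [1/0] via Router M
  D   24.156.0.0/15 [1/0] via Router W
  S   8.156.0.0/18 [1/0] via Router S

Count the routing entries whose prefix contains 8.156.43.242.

3

Prefixes containing 8.156.43.242:
  8.128.0.0/10 (8.128.0.0 - 8.191.255.255)
  8.156.0.0/17 (8.156.0.0 - 8.156.127.255)
  8.156.0.0/18 (8.156.0.0 - 8.156.63.255)
Total matching entries: 3.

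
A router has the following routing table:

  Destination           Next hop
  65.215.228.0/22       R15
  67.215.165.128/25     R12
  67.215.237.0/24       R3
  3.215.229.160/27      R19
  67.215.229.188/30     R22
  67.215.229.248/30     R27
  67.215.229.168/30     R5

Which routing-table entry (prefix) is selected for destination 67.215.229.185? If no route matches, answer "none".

67.215.229.185 is outside every listed prefix and there is no default route.

none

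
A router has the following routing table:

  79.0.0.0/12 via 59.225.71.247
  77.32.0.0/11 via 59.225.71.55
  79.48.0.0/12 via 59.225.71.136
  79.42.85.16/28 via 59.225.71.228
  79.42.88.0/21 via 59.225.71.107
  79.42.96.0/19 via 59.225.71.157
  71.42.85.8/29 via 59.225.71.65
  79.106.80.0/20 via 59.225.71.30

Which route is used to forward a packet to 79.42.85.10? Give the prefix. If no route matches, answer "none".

79.42.85.10 is outside every listed prefix and there is no default route.

none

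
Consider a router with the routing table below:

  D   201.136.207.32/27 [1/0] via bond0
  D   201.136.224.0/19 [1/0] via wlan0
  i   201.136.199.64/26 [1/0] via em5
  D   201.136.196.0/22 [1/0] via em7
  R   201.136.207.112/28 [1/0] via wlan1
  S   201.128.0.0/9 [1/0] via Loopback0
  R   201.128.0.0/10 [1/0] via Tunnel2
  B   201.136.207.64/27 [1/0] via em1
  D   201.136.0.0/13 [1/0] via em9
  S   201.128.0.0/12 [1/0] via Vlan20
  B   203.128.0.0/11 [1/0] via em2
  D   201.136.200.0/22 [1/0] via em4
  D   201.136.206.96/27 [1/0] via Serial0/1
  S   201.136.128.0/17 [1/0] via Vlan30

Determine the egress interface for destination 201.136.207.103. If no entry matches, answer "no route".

Vlan30

Routes whose prefix contains 201.136.207.103:
  201.128.0.0/9 (201.128.0.0 - 201.255.255.255) -> Loopback0
  201.128.0.0/10 (201.128.0.0 - 201.191.255.255) -> Tunnel2
  201.128.0.0/12 (201.128.0.0 - 201.143.255.255) -> Vlan20
  201.136.0.0/13 (201.136.0.0 - 201.143.255.255) -> em9
  201.136.128.0/17 (201.136.128.0 - 201.136.255.255) -> Vlan30
More-specific entries that do NOT match:
  201.136.207.112/28 (201.136.207.112 - 201.136.207.127) does not contain 201.136.207.103
  201.136.207.32/27 (201.136.207.32 - 201.136.207.63) does not contain 201.136.207.103
  201.136.207.64/27 (201.136.207.64 - 201.136.207.95) does not contain 201.136.207.103
  201.136.206.96/27 (201.136.206.96 - 201.136.206.127) does not contain 201.136.207.103
  201.136.199.64/26 (201.136.199.64 - 201.136.199.127) does not contain 201.136.207.103
  201.136.196.0/22 (201.136.196.0 - 201.136.199.255) does not contain 201.136.207.103
  201.136.200.0/22 (201.136.200.0 - 201.136.203.255) does not contain 201.136.207.103
  201.136.224.0/19 (201.136.224.0 - 201.136.255.255) does not contain 201.136.207.103
Longest matching prefix is /17 -> interface Vlan30.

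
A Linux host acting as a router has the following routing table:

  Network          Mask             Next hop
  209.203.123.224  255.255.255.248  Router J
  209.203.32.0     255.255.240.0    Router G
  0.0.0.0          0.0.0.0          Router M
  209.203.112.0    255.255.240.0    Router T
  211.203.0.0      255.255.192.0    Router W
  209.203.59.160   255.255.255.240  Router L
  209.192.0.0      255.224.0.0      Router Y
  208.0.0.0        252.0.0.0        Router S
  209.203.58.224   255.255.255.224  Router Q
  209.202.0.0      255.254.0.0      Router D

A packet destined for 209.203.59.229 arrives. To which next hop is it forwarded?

Routes whose prefix contains 209.203.59.229:
  0.0.0.0/0 (default, matches everything) -> Router M
  208.0.0.0/6 (208.0.0.0 - 211.255.255.255) -> Router S
  209.192.0.0/11 (209.192.0.0 - 209.223.255.255) -> Router Y
  209.202.0.0/15 (209.202.0.0 - 209.203.255.255) -> Router D
More-specific entries that do NOT match:
  209.203.123.224/29 (209.203.123.224 - 209.203.123.231) does not contain 209.203.59.229
  209.203.59.160/28 (209.203.59.160 - 209.203.59.175) does not contain 209.203.59.229
  209.203.58.224/27 (209.203.58.224 - 209.203.58.255) does not contain 209.203.59.229
  209.203.32.0/20 (209.203.32.0 - 209.203.47.255) does not contain 209.203.59.229
  209.203.112.0/20 (209.203.112.0 - 209.203.127.255) does not contain 209.203.59.229
  211.203.0.0/18 (211.203.0.0 - 211.203.63.255) does not contain 209.203.59.229
Longest matching prefix is /15 -> next hop Router D.

Router D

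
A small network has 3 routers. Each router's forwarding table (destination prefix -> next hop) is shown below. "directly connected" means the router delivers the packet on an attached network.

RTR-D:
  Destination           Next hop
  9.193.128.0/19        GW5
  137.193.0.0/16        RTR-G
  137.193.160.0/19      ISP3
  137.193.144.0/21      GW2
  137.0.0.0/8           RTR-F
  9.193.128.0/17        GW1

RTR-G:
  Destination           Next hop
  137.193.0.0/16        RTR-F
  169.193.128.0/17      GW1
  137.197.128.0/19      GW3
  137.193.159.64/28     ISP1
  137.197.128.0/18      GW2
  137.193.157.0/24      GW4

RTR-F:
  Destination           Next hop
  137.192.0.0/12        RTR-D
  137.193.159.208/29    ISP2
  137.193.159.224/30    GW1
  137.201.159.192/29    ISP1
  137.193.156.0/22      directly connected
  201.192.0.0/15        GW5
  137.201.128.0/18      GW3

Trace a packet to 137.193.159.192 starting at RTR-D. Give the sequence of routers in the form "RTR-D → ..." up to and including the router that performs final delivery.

At RTR-D: longest match for 137.193.159.192 is 137.193.0.0/16 -> RTR-G
At RTR-G: longest match for 137.193.159.192 is 137.193.0.0/16 -> RTR-F
At RTR-F: longest match for 137.193.159.192 is 137.193.156.0/22 -> directly connected

RTR-D → RTR-G → RTR-F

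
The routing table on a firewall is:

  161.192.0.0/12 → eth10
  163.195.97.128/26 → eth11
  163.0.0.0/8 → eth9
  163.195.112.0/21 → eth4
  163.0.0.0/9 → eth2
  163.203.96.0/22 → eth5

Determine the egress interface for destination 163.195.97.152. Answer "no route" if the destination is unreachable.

eth11

Routes whose prefix contains 163.195.97.152:
  163.0.0.0/8 (163.0.0.0 - 163.255.255.255) -> eth9
  163.195.97.128/26 (163.195.97.128 - 163.195.97.191) -> eth11
Longest matching prefix is /26 -> interface eth11.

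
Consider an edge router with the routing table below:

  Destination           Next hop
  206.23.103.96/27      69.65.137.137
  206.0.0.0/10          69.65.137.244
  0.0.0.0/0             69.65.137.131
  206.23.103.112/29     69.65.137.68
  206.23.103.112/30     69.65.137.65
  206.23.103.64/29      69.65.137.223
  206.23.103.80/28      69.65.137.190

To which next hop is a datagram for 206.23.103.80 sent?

69.65.137.190

Routes whose prefix contains 206.23.103.80:
  0.0.0.0/0 (default, matches everything) -> 69.65.137.131
  206.0.0.0/10 (206.0.0.0 - 206.63.255.255) -> 69.65.137.244
  206.23.103.80/28 (206.23.103.80 - 206.23.103.95) -> 69.65.137.190
More-specific entries that do NOT match:
  206.23.103.112/30 (206.23.103.112 - 206.23.103.115) does not contain 206.23.103.80
  206.23.103.112/29 (206.23.103.112 - 206.23.103.119) does not contain 206.23.103.80
  206.23.103.64/29 (206.23.103.64 - 206.23.103.71) does not contain 206.23.103.80
Longest matching prefix is /28 -> next hop 69.65.137.190.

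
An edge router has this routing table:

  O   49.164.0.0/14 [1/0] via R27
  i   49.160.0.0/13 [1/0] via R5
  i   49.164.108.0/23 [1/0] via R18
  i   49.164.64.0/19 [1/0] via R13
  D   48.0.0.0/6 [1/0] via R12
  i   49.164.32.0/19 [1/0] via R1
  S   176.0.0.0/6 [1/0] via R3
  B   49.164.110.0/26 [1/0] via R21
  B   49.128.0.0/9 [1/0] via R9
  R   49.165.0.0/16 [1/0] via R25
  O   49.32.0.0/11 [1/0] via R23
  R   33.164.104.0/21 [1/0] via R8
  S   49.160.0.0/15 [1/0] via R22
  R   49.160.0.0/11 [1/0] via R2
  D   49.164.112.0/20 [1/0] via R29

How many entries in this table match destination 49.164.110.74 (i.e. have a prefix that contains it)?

5

Prefixes containing 49.164.110.74:
  48.0.0.0/6 (48.0.0.0 - 51.255.255.255)
  49.128.0.0/9 (49.128.0.0 - 49.255.255.255)
  49.160.0.0/11 (49.160.0.0 - 49.191.255.255)
  49.160.0.0/13 (49.160.0.0 - 49.167.255.255)
  49.164.0.0/14 (49.164.0.0 - 49.167.255.255)
Total matching entries: 5.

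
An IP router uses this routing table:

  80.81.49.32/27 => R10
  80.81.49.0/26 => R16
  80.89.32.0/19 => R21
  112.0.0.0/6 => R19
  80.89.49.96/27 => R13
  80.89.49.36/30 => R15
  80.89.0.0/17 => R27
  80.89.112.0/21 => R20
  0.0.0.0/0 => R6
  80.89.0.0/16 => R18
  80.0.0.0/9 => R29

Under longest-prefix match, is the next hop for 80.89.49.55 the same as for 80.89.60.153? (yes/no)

yes

80.89.49.55: longest match 80.89.32.0/19 -> R21
80.89.60.153: longest match 80.89.32.0/19 -> R21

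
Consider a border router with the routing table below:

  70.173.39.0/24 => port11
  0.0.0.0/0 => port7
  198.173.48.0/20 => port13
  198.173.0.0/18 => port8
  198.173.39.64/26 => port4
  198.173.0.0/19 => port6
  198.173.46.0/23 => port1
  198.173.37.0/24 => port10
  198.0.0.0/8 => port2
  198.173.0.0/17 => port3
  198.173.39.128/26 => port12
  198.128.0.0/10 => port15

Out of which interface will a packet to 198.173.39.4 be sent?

Routes whose prefix contains 198.173.39.4:
  0.0.0.0/0 (default, matches everything) -> port7
  198.0.0.0/8 (198.0.0.0 - 198.255.255.255) -> port2
  198.128.0.0/10 (198.128.0.0 - 198.191.255.255) -> port15
  198.173.0.0/17 (198.173.0.0 - 198.173.127.255) -> port3
  198.173.0.0/18 (198.173.0.0 - 198.173.63.255) -> port8
More-specific entries that do NOT match:
  198.173.39.64/26 (198.173.39.64 - 198.173.39.127) does not contain 198.173.39.4
  198.173.39.128/26 (198.173.39.128 - 198.173.39.191) does not contain 198.173.39.4
  70.173.39.0/24 (70.173.39.0 - 70.173.39.255) does not contain 198.173.39.4
  198.173.37.0/24 (198.173.37.0 - 198.173.37.255) does not contain 198.173.39.4
  198.173.46.0/23 (198.173.46.0 - 198.173.47.255) does not contain 198.173.39.4
  198.173.48.0/20 (198.173.48.0 - 198.173.63.255) does not contain 198.173.39.4
  198.173.0.0/19 (198.173.0.0 - 198.173.31.255) does not contain 198.173.39.4
Longest matching prefix is /18 -> interface port8.

port8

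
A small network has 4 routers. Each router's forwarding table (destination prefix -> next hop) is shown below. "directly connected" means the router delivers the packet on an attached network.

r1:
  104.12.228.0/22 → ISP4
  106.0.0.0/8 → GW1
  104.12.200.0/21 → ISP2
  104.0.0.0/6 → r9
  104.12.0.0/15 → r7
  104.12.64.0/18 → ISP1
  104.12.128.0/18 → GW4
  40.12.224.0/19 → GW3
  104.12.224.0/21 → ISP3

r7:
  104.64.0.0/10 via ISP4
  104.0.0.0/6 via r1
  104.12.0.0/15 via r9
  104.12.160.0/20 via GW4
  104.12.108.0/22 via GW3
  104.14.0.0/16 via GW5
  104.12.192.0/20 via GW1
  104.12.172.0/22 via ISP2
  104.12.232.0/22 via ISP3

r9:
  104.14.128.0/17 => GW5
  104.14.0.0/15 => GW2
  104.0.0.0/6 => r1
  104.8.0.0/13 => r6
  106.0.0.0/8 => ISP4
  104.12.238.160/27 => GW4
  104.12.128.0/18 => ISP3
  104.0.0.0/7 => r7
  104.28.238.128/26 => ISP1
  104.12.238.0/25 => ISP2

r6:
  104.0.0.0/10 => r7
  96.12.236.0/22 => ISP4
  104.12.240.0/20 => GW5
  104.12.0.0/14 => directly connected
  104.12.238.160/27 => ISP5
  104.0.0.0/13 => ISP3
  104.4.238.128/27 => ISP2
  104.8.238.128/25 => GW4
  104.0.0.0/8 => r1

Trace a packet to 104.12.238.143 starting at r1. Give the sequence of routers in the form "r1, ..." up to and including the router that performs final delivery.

At r1: longest match for 104.12.238.143 is 104.12.0.0/15 -> r7
At r7: longest match for 104.12.238.143 is 104.12.0.0/15 -> r9
At r9: longest match for 104.12.238.143 is 104.8.0.0/13 -> r6
At r6: longest match for 104.12.238.143 is 104.12.0.0/14 -> directly connected

r1, r7, r9, r6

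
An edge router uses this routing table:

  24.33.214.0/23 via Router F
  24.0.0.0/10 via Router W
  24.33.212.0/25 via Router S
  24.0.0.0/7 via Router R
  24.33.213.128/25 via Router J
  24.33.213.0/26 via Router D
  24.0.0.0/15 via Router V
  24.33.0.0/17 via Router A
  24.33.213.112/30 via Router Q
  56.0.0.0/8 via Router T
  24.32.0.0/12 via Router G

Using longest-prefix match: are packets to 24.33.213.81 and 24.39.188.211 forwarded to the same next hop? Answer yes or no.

24.33.213.81: longest match 24.32.0.0/12 -> Router G
24.39.188.211: longest match 24.32.0.0/12 -> Router G

yes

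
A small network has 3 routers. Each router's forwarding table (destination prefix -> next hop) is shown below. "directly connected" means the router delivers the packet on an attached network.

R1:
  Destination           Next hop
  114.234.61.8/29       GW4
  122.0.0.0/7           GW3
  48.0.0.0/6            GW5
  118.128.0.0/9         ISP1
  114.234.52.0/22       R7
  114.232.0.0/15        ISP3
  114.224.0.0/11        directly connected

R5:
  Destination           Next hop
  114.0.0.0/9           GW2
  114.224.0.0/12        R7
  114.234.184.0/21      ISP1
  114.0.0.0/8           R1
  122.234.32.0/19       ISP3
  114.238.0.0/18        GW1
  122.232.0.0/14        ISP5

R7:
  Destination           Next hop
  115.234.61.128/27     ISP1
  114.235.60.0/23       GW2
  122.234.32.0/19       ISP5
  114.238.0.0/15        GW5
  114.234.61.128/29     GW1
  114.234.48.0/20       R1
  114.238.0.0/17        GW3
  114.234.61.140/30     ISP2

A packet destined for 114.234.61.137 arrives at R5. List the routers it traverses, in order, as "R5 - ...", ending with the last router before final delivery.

At R5: longest match for 114.234.61.137 is 114.224.0.0/12 -> R7
At R7: longest match for 114.234.61.137 is 114.234.48.0/20 -> R1
At R1: longest match for 114.234.61.137 is 114.224.0.0/11 -> directly connected

R5 - R7 - R1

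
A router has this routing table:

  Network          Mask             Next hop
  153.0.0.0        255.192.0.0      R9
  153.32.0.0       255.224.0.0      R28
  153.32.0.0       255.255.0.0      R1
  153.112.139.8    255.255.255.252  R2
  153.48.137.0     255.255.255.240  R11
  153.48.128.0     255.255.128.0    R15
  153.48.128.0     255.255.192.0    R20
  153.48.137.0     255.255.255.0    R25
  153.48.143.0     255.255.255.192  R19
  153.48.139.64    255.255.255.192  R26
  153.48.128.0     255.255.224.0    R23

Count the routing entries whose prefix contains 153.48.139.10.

Prefixes containing 153.48.139.10:
  153.0.0.0/10 (153.0.0.0 - 153.63.255.255)
  153.32.0.0/11 (153.32.0.0 - 153.63.255.255)
  153.48.128.0/17 (153.48.128.0 - 153.48.255.255)
  153.48.128.0/18 (153.48.128.0 - 153.48.191.255)
  153.48.128.0/19 (153.48.128.0 - 153.48.159.255)
Total matching entries: 5.

5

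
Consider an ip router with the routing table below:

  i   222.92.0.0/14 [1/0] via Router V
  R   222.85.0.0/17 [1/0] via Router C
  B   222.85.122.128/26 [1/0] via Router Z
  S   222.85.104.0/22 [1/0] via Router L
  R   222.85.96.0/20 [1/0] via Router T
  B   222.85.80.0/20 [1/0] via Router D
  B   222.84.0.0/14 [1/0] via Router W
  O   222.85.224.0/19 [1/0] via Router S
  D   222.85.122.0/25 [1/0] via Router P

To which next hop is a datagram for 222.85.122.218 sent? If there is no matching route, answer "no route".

Routes whose prefix contains 222.85.122.218:
  222.84.0.0/14 (222.84.0.0 - 222.87.255.255) -> Router W
  222.85.0.0/17 (222.85.0.0 - 222.85.127.255) -> Router C
More-specific entries that do NOT match:
  222.85.122.128/26 (222.85.122.128 - 222.85.122.191) does not contain 222.85.122.218
  222.85.122.0/25 (222.85.122.0 - 222.85.122.127) does not contain 222.85.122.218
  222.85.104.0/22 (222.85.104.0 - 222.85.107.255) does not contain 222.85.122.218
  222.85.96.0/20 (222.85.96.0 - 222.85.111.255) does not contain 222.85.122.218
  222.85.80.0/20 (222.85.80.0 - 222.85.95.255) does not contain 222.85.122.218
  222.85.224.0/19 (222.85.224.0 - 222.85.255.255) does not contain 222.85.122.218
Longest matching prefix is /17 -> next hop Router C.

Router C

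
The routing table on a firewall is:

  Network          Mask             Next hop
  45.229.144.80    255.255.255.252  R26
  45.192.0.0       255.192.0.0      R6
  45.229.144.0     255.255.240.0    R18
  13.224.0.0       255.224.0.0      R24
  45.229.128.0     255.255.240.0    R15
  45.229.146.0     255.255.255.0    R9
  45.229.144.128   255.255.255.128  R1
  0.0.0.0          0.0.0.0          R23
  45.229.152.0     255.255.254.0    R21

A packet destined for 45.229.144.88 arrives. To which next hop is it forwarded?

Routes whose prefix contains 45.229.144.88:
  0.0.0.0/0 (default, matches everything) -> R23
  45.192.0.0/10 (45.192.0.0 - 45.255.255.255) -> R6
  45.229.144.0/20 (45.229.144.0 - 45.229.159.255) -> R18
More-specific entries that do NOT match:
  45.229.144.80/30 (45.229.144.80 - 45.229.144.83) does not contain 45.229.144.88
  45.229.144.128/25 (45.229.144.128 - 45.229.144.255) does not contain 45.229.144.88
  45.229.146.0/24 (45.229.146.0 - 45.229.146.255) does not contain 45.229.144.88
  45.229.152.0/23 (45.229.152.0 - 45.229.153.255) does not contain 45.229.144.88
Longest matching prefix is /20 -> next hop R18.

R18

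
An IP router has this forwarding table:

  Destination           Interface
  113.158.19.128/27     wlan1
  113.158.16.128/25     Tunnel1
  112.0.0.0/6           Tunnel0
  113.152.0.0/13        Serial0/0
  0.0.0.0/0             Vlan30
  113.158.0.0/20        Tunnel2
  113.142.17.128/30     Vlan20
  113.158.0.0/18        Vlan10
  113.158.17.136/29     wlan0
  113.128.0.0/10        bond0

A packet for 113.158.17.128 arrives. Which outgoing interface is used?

Vlan10

Routes whose prefix contains 113.158.17.128:
  0.0.0.0/0 (default, matches everything) -> Vlan30
  112.0.0.0/6 (112.0.0.0 - 115.255.255.255) -> Tunnel0
  113.128.0.0/10 (113.128.0.0 - 113.191.255.255) -> bond0
  113.152.0.0/13 (113.152.0.0 - 113.159.255.255) -> Serial0/0
  113.158.0.0/18 (113.158.0.0 - 113.158.63.255) -> Vlan10
More-specific entries that do NOT match:
  113.142.17.128/30 (113.142.17.128 - 113.142.17.131) does not contain 113.158.17.128
  113.158.17.136/29 (113.158.17.136 - 113.158.17.143) does not contain 113.158.17.128
  113.158.19.128/27 (113.158.19.128 - 113.158.19.159) does not contain 113.158.17.128
  113.158.16.128/25 (113.158.16.128 - 113.158.16.255) does not contain 113.158.17.128
  113.158.0.0/20 (113.158.0.0 - 113.158.15.255) does not contain 113.158.17.128
Longest matching prefix is /18 -> interface Vlan10.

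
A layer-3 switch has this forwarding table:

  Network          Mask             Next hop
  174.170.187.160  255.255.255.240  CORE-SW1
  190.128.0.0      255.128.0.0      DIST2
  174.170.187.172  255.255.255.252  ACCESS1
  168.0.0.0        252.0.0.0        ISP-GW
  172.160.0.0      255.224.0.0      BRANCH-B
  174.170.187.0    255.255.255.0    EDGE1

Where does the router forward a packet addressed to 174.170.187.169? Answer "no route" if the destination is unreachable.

CORE-SW1

Routes whose prefix contains 174.170.187.169:
  174.170.187.0/24 (174.170.187.0 - 174.170.187.255) -> EDGE1
  174.170.187.160/28 (174.170.187.160 - 174.170.187.175) -> CORE-SW1
More-specific entries that do NOT match:
  174.170.187.172/30 (174.170.187.172 - 174.170.187.175) does not contain 174.170.187.169
Longest matching prefix is /28 -> next hop CORE-SW1.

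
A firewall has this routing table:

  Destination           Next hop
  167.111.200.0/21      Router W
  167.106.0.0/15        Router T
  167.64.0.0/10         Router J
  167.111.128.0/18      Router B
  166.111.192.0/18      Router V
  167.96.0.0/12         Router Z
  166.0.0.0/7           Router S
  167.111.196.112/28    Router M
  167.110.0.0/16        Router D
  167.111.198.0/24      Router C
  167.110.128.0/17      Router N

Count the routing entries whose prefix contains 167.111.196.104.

3

Prefixes containing 167.111.196.104:
  166.0.0.0/7 (166.0.0.0 - 167.255.255.255)
  167.64.0.0/10 (167.64.0.0 - 167.127.255.255)
  167.96.0.0/12 (167.96.0.0 - 167.111.255.255)
Total matching entries: 3.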